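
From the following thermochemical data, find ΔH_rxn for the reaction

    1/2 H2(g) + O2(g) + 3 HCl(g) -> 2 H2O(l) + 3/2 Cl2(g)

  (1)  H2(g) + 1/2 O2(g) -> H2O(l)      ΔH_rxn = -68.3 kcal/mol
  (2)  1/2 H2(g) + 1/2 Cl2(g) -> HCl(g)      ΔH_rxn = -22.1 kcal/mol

ΔH_rxn = -70.3 kcal/mol

(1) × 2: (2)·(-68.3) = -136.6 kcal/mol
(2) reversed and × 3: (-3)·(-22.1) = +66.3 kcal/mol
ΔH_rxn = (2)·(-68.3) + (-3)·(-22.1) = -70.3 kcal/mol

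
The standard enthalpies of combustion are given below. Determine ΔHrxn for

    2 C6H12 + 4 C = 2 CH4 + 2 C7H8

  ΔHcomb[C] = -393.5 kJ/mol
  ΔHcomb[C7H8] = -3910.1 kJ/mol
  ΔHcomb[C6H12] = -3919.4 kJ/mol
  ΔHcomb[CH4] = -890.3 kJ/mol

Using ΔH = Σ nΔHc°(reactants) − Σ nΔHc°(products):
= [2·(-3919.4) + 4·(-393.5)] − [2·(-890.3) + 2·(-3910.1)]
= 188.0 kJ/mol

ΔHrxn = 188.0 kJ/mol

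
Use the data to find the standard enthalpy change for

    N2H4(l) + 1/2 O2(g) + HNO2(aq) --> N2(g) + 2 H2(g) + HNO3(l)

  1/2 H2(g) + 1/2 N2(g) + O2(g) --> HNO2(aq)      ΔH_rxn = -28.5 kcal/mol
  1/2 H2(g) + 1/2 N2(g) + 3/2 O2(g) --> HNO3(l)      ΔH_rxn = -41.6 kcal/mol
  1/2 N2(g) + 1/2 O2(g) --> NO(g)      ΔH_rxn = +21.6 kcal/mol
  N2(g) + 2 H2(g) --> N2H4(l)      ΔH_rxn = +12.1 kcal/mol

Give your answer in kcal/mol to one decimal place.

equation 1 reversed: +28.5 kcal/mol
equation 2 as written: -41.6 kcal/mol
equation 3: not needed.
equation 4 reversed: -12.1 kcal/mol
By Hess's law, ΔH_rxn = (+28.5) + (-41.6) + (-12.1) = -25.2 kcal/mol

ΔH_rxn = -25.2 kcal/mol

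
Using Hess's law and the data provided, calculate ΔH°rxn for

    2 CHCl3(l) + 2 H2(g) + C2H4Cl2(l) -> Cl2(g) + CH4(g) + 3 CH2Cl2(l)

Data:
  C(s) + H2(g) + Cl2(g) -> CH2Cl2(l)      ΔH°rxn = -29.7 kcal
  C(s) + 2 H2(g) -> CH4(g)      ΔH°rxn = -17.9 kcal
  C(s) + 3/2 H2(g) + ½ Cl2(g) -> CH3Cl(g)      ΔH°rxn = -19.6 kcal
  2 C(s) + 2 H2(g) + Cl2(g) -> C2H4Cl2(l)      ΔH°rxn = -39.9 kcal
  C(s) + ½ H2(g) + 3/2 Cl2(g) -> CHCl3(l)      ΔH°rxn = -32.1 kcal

equation 1 × 3 (×3 to match 3 CH2Cl2(l) in the target): (3)·(-29.7) = -89.1 kcal
equation 2 as written (CH4(g) already on the product side): -17.9 kcal
equation 3: not needed (CH3Cl(g) appears nowhere else).
equation 4 reversed (C2H4Cl2(l) must end up as a reactant): +39.9 kcal
equation 5 reversed and × 2 (CHCl3(l) must end up as a reactant; ×2 to match 2 CHCl3(l) in the target): (-2)·(-32.1) = +64.2 kcal
Since enthalpy is a state function, ΔH°rxn = (-89.1) + (-17.9) + (+39.9) + (+64.2) = -2.9 kcal

ΔH°rxn = -2.9 kcal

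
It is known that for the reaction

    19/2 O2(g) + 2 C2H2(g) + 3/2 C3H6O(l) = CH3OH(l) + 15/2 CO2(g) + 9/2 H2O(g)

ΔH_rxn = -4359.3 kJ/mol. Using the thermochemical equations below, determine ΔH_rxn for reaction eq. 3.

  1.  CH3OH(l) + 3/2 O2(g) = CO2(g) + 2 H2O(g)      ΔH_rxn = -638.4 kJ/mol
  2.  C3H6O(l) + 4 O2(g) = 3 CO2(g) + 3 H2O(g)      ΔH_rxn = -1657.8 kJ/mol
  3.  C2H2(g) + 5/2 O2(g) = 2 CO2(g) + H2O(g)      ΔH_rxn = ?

ΔH_rxn = -1255.5 kJ/mol

eq. 1 reversed: +638.4 kJ/mol
eq. 2 × 3/2: (3/2)·(-1657.8) = -2486.7 kJ/mol
eq. 3 × 2: contributes 2·x
-4359.3 = (+638.4) + (-2486.7) + 2·x
x = (-4359.3 − (-1848.3)) / (2) = -1255.5 kJ/mol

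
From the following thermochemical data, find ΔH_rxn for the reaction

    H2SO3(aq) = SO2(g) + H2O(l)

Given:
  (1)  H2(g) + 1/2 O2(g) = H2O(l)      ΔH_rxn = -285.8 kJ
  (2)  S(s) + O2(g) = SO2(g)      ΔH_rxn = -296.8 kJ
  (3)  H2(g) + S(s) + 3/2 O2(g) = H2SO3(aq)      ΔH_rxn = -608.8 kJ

(1) as written: -285.8 kJ
(2) as written: -296.8 kJ
(3) reversed: +608.8 kJ
ΔH_rxn = (-285.8) + (-296.8) + (+608.8) = 26.2 kJ

ΔH_rxn = 26.2 kJ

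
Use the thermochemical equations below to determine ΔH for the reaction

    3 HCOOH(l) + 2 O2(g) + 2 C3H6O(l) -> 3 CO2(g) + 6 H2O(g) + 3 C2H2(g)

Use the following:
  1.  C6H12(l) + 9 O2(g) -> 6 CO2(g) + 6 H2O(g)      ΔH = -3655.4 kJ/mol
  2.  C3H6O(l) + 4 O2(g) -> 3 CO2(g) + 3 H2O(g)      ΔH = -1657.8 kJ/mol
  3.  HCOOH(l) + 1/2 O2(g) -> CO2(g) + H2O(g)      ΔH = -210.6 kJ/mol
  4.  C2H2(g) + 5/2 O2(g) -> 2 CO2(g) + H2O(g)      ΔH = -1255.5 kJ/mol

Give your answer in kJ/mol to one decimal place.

ΔH = -180.9 kJ/mol

eq. 1: not needed (C6H12(l) appears nowhere else).
eq. 2 × 2 (×2 to match 2 C3H6O(l) in the target): (2)·(-1657.8) = -3315.6 kJ/mol
eq. 3 × 3 (×3 to match 3 HCOOH(l) in the target): (3)·(-210.6) = -631.8 kJ/mol
eq. 4 reversed and × 3 (C2H2(g) must end up as a product; ×3 to match 3 C2H2(g) in the target): (-3)·(-1255.5) = +3766.5 kJ/mol
Summing the manipulated equations, ΔH = (2)·(-1657.8) + (3)·(-210.6) + (-3)·(-1255.5) = -180.9 kJ/mol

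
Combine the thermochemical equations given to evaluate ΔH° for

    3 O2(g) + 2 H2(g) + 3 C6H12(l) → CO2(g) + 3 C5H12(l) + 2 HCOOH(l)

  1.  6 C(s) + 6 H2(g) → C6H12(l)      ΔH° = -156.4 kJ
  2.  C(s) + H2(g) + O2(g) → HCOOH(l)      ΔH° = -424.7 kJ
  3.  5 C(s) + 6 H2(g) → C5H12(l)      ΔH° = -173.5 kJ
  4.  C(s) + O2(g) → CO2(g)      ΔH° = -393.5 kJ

ΔH° = -1294.2 kJ

eq. 1 reversed and × 3: (-3)·(-156.4) = +469.2 kJ
eq. 2 × 2: (2)·(-424.7) = -849.4 kJ
eq. 3 × 3: (3)·(-173.5) = -520.5 kJ
eq. 4 as written: -393.5 kJ
ΔH° = (-3)·(-156.4) + (2)·(-424.7) + (3)·(-173.5) + (1)·(-393.5) = -1294.2 kJ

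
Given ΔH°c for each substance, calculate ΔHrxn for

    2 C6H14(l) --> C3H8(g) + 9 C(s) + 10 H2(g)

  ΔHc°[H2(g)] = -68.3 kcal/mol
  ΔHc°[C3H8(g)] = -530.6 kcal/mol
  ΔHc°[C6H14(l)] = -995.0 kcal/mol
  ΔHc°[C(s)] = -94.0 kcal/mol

ΔHrxn = 69.6 kcal/mol

With combustion enthalpies, reactants minus products:
= [2·(-995.0)] − [1·(-530.6) + 9·(-94.0) + 10·(-68.3)]
= 69.6 kcal/mol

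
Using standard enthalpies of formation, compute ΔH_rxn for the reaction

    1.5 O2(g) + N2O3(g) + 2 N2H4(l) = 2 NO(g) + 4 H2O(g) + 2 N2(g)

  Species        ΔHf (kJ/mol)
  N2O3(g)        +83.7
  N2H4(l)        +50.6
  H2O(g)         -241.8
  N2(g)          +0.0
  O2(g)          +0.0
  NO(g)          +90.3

ΔH_rxn = -971.5 kJ/mol

Products: 2·(+90.3) + 4·(-241.8) + 2·(+0.0) = -786.6
Reactants: 3/2·(+0.0) + 1·(+83.7) + 2·(+50.6) = +184.9
ΔH_rxn = (-786.6) − (+184.9) = -971.5 kJ/mol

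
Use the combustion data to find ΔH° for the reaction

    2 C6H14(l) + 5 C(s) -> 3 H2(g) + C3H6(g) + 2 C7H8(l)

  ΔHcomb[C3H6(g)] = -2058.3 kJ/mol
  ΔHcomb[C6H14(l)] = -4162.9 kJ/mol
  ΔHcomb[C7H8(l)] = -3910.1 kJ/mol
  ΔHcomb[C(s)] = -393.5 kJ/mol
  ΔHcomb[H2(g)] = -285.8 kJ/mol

With combustion enthalpies, reactants minus products:
= [2·(-4162.9) + 5·(-393.5)] − [3·(-285.8) + 1·(-2058.3) + 2·(-3910.1)]
= 442.6 kJ/mol

ΔH° = 442.6 kJ/mol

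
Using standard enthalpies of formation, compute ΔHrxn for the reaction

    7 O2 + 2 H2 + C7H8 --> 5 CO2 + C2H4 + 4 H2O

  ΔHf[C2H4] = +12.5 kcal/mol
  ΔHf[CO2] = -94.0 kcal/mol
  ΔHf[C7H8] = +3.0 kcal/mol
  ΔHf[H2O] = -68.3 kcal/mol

ΔH°rxn = Σ nΔHf°(products) − Σ nΔHf°(reactants).
Products: 5·(-94.0) + 1·(+12.5) + 4·(-68.3) = -730.7
Reactants: 7·(+0.0) + 2·(+0.0) + 1·(+3.0) = +3.0
ΔHrxn = (-730.7) − (+3.0) = -733.7 kcal/mol

ΔHrxn = -733.7 kcal/mol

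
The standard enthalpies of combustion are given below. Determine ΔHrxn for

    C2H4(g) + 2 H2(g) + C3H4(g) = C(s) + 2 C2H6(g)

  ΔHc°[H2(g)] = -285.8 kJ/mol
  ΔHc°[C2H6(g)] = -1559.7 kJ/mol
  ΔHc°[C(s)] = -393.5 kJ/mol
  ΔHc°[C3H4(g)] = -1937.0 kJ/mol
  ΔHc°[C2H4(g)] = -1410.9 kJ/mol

ΔHrxn = -406.6 kJ/mol

Using ΔH = Σ nΔHc°(reactants) − Σ nΔHc°(products):
= [1·(-1410.9) + 2·(-285.8) + 1·(-1937.0)] − [1·(-393.5) + 2·(-1559.7)]
= -406.6 kJ/mol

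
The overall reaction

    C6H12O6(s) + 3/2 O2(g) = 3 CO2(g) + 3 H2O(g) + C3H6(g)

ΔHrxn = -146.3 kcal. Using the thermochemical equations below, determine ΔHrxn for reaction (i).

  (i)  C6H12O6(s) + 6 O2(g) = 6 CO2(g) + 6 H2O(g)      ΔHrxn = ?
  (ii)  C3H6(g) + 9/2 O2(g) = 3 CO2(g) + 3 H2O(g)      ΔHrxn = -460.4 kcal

ΔHrxn = -606.7 kcal

(i) as written (C6H12O6(s) already on the reactant side): contributes x
(ii) reversed (C3H6(g) must end up as a product): +460.4 kcal
-146.3 = (+460.4) + x
x = (-146.3 − (+460.4)) / (1) = -606.7 kcal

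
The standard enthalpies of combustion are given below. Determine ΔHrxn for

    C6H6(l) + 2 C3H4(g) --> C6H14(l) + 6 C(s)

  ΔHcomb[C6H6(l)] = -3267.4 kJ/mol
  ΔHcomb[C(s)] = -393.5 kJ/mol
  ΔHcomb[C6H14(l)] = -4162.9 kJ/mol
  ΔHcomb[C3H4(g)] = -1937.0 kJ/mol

ΔHrxn = -617.5 kJ/mol

With combustion enthalpies, reactants minus products:
= [1·(-3267.4) + 2·(-1937.0)] − [1·(-4162.9) + 6·(-393.5)]
= -617.5 kJ/mol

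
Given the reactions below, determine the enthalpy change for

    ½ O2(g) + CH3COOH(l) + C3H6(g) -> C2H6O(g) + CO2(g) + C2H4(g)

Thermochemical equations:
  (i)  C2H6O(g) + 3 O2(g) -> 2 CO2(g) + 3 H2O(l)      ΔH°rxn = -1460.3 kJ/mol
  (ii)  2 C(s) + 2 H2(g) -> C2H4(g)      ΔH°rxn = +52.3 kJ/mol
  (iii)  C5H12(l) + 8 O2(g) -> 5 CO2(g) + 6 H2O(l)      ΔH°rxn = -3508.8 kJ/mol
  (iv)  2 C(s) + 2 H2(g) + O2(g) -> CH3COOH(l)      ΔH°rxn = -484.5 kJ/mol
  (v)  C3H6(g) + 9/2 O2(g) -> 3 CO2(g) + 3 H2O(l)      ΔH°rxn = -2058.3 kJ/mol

ΔH°rxn = -61.2 kJ/mol

(i) reversed (reverse to put C2H6O(g) on the product side): +1460.3 kJ/mol
(ii) as written (C2H4(g) already on the product side): +52.3 kJ/mol
(iii): not needed (C5H12(l) appears nowhere else).
(iv) reversed (reverse to put CH3COOH(l) on the reactant side): +484.5 kJ/mol
(v) as written (C3H6(g) already on the reactant side): -2058.3 kJ/mol
ΔH°rxn = (+1460.3) + (+52.3) + (+484.5) + (-2058.3) = -61.2 kJ/mol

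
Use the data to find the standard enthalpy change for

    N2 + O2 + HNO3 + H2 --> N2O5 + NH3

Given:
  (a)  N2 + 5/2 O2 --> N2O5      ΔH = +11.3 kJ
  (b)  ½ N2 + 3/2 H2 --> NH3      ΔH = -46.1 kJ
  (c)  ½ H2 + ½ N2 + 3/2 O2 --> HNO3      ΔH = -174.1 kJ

ΔH = 139.3 kJ

(a) as written: +11.3 kJ
(b) as written: -46.1 kJ
(c) reversed: +174.1 kJ
ΔH = (+11.3) + (-46.1) + (+174.1) = 139.3 kJ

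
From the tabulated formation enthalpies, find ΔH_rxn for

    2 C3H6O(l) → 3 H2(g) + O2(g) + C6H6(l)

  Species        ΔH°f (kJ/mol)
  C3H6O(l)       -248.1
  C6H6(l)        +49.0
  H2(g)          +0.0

ΔH_rxn = 545.2 kJ/mol

ΔH°rxn = Σ nΔHf°(products) − Σ nΔHf°(reactants).
Products: 3·(+0.0) + 1·(+0.0) + 1·(+49.0) = +49.0
Reactants: 2·(-248.1) = -496.2
ΔH_rxn = (+49.0) − (-496.2) = 545.2 kJ/mol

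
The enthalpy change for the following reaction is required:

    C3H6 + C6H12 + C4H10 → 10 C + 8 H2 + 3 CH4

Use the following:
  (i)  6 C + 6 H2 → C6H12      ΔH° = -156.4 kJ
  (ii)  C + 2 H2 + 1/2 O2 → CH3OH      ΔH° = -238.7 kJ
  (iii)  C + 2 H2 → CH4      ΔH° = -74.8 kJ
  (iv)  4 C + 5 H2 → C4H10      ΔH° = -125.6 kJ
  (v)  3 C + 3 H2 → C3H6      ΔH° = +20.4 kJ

(i) reversed (reverse to put C6H12 on the reactant side): +156.4 kJ
(ii): not needed (O2 appears nowhere else).
(iii) × 3 (×3 to match 3 CH4 in the target): (3)·(-74.8) = -224.4 kJ
(iv) reversed (reverse to put C4H10 on the reactant side): +125.6 kJ
(v) reversed (reverse to put C3H6 on the reactant side): -20.4 kJ
ΔH° = (+156.4) + (-224.4) + (+125.6) + (-20.4) = 37.2 kJ

ΔH° = 37.2 kJ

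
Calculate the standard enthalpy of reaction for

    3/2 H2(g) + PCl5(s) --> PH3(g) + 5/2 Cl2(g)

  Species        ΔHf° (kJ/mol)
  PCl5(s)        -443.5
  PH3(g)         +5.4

ΔH°rxn = Σ nΔHf°(products) − Σ nΔHf°(reactants).
Products: 1·(+5.4) + 5/2·(+0.0) = +5.4
Reactants: 3/2·(+0.0) + 1·(-443.5) = -443.5
ΔH_rxn = (+5.4) − (-443.5) = 448.9 kJ/mol

ΔH_rxn = 448.9 kJ/mol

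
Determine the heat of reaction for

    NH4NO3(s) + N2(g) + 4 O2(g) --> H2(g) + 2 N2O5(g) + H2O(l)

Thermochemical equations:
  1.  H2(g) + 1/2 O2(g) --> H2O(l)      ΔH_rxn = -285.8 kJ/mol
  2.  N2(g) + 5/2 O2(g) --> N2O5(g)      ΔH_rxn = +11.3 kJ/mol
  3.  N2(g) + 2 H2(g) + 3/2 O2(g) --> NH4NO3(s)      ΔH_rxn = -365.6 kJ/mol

eq. 1 as written (H2O(l) already on the product side): -285.8 kJ/mol
eq. 2 × 2 (scale by 2 for the 2 N2O5(g)): (2)·(+11.3) = +22.6 kJ/mol
eq. 3 reversed (reverse to put NH4NO3(s) on the reactant side): +365.6 kJ/mol
By Hess's law, ΔH_rxn = (-285.8) + (+22.6) + (+365.6) = 102.4 kJ/mol

ΔH_rxn = 102.4 kJ/mol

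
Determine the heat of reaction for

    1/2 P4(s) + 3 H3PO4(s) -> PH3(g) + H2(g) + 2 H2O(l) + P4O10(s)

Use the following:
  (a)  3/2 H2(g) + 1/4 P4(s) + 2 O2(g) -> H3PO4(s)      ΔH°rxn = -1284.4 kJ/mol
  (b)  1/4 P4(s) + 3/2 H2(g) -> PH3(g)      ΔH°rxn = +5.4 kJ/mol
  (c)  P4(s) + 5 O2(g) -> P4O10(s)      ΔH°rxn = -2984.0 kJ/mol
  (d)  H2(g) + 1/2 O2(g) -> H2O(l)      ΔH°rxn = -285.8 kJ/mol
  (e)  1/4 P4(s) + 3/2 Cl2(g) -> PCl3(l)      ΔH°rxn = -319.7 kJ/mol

(a) reversed and × 3: (-3)·(-1284.4) = +3853.2 kJ/mol
(b) as written: +5.4 kJ/mol
(c) as written: -2984.0 kJ/mol
(d) × 2: (2)·(-285.8) = -571.6 kJ/mol
(e): not needed.
Summing the manipulated equations, ΔH°rxn = (+3853.2) + (+5.4) + (-2984.0) + (-571.6) = 303.0 kJ/mol

ΔH°rxn = 303.0 kJ/mol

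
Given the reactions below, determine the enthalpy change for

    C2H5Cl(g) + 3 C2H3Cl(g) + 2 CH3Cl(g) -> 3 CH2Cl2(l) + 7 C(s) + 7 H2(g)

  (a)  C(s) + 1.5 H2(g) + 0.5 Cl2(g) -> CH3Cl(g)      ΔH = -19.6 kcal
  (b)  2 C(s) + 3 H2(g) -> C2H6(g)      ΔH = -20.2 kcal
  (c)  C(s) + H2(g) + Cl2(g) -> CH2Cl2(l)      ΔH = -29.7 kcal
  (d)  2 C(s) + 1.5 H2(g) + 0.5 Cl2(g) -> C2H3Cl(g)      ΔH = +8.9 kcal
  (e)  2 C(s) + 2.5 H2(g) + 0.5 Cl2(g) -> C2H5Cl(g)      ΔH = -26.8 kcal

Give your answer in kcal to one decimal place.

(a) reversed and × 2: (-2)·(-19.6) = +39.2 kcal
(b): not needed.
(c) × 3: (3)·(-29.7) = -89.1 kcal
(d) reversed and × 3: (-3)·(+8.9) = -26.7 kcal
(e) reversed: +26.8 kcal
Combining the equations, ΔH = (+39.2) + (-89.1) + (-26.7) + (+26.8) = -49.8 kcal

ΔH = -49.8 kcal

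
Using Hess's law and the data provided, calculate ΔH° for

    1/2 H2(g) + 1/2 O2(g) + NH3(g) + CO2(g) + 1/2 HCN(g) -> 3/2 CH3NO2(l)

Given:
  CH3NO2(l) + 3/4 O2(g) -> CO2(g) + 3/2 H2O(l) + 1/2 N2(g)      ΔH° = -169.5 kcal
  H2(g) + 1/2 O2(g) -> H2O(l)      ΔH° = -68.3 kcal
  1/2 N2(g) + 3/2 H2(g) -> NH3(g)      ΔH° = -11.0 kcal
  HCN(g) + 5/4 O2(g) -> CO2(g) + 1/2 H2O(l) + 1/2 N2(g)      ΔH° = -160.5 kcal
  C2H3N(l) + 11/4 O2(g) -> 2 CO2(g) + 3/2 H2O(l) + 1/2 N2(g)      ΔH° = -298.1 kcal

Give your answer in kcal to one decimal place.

ΔH° = 48.4 kcal

equation 1 reversed and × 3/2: (-3/2)·(-169.5) = +254.25 kcal
equation 2 × 2: (2)·(-68.3) = -136.6 kcal
equation 3 reversed: +11.0 kcal
equation 4 × 1/2: (1/2)·(-160.5) = -80.25 kcal
equation 5: not needed.
ΔH° = (+254.25) + (-136.6) + (+11.0) + (-80.25) = 48.4 kcal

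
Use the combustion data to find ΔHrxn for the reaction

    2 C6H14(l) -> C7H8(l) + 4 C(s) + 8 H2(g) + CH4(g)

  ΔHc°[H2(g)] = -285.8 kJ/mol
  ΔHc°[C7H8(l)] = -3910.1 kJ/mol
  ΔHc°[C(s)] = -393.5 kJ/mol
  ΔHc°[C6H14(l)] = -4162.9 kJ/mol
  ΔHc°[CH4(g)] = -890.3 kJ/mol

With combustion enthalpies, reactants minus products:
= [2·(-4162.9)] − [1·(-3910.1) + 4·(-393.5) + 8·(-285.8) + 1·(-890.3)]
= 335.0 kJ/mol

ΔHrxn = 335.0 kJ/mol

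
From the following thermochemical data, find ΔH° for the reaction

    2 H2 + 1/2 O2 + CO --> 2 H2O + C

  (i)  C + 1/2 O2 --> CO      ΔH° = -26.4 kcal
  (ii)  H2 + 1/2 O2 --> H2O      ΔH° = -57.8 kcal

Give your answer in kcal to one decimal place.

(i) reversed (reverse to put CO on the reactant side): +26.4 kcal
(ii) × 2 (scale by 2 for the 2 H2O): (2)·(-57.8) = -115.6 kcal
By Hess's law, ΔH° = (+26.4) + (-115.6) = -89.2 kcal

ΔH° = -89.2 kcal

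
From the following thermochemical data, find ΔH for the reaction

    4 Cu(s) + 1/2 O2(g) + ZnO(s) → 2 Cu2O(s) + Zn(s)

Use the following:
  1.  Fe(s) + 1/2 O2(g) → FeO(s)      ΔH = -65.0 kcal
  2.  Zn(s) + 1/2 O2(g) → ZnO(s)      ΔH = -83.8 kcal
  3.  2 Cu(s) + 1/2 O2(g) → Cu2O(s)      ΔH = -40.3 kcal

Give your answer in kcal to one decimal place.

ΔH = 3.2 kcal

eq. 1: not needed (FeO(s) appears nowhere else).
eq. 2 reversed (reverse to put ZnO(s) on the reactant side): +83.8 kcal
eq. 3 × 2 (×2 to match 2 Cu2O(s) in the target): (2)·(-40.3) = -80.6 kcal
Summing the manipulated equations, ΔH = (+83.8) + (-80.6) = 3.2 kcal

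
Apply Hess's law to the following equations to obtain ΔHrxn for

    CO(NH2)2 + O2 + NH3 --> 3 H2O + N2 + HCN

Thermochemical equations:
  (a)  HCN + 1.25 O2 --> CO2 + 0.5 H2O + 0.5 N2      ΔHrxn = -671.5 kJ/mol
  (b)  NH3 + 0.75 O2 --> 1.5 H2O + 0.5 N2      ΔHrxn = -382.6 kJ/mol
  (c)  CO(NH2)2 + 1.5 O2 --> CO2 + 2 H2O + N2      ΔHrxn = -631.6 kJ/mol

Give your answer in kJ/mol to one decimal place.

ΔHrxn = -342.7 kJ/mol

(a) reversed: +671.5 kJ/mol
(b) as written: -382.6 kJ/mol
(c) as written: -631.6 kJ/mol
ΔHrxn = (-1)·(-671.5) + (1)·(-382.6) + (1)·(-631.6) = -342.7 kJ/mol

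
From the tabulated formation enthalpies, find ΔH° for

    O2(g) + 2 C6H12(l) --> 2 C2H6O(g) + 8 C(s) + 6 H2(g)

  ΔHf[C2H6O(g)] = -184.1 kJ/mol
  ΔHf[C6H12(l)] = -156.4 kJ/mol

ΔH° = -55.4 kJ/mol

ΔH°rxn = Σ nΔHf°(products) − Σ nΔHf°(reactants).
Products: 2·(-184.1) + 8·(+0.0) + 6·(+0.0) = -368.2
Reactants: 1·(+0.0) + 2·(-156.4) = -312.8
ΔH° = (-368.2) − (-312.8) = -55.4 kJ/mol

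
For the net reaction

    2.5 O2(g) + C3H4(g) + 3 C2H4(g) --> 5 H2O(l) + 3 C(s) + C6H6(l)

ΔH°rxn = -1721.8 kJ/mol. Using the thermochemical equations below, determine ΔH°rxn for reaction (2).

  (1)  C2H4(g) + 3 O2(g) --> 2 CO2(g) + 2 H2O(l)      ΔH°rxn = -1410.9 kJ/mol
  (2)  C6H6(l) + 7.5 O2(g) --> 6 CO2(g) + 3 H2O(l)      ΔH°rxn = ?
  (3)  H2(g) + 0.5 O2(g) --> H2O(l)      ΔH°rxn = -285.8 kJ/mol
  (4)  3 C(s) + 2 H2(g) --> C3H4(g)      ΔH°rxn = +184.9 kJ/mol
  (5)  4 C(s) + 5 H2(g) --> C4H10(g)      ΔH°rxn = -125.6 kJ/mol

ΔH°rxn = -3267.4 kJ/mol

(1) × 3 (×3 to match 3 C2H4(g) in the target): (3)·(-1410.9) = -4232.7 kJ/mol
(2) reversed (C6H6(l) must end up as a product): contributes −x
(3) × 2: (2)·(-285.8) = -571.6 kJ/mol
(4) reversed (C3H4(g) must end up as a reactant): -184.9 kJ/mol
(5): not needed (C4H10(g) appears nowhere else).
-1721.8 = (-4232.7) + (-571.6) + (-184.9) − x
x = (-1721.8 − (-4989.2)) / (-1) = -3267.4 kJ/mol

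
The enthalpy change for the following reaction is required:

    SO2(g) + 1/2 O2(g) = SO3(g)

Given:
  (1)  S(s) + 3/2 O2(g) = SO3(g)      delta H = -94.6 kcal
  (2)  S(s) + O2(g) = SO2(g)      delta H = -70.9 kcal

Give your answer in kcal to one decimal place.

delta H = -23.7 kcal

(1) as written (SO3(g) already on the product side): -94.6 kcal
(2) reversed (reverse to put SO2(g) on the reactant side): +70.9 kcal
Summing the manipulated equations, delta H = (-94.6) + (+70.9) = -23.7 kcal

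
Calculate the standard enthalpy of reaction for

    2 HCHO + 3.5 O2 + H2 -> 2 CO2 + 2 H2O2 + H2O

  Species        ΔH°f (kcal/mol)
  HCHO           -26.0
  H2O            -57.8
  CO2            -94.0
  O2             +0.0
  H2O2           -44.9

ΔHrxn = -283.6 kcal/mol

ΔH°rxn = Σ nΔHf°(products) − Σ nΔHf°(reactants).
Products: 2·(-94.0) + 2·(-44.9) + 1·(-57.8) = -335.6
Reactants: 2·(-26.0) + 7/2·(+0.0) + 1·(+0.0) = -52.0
ΔHrxn = (-335.6) − (-52.0) = -283.6 kcal/mol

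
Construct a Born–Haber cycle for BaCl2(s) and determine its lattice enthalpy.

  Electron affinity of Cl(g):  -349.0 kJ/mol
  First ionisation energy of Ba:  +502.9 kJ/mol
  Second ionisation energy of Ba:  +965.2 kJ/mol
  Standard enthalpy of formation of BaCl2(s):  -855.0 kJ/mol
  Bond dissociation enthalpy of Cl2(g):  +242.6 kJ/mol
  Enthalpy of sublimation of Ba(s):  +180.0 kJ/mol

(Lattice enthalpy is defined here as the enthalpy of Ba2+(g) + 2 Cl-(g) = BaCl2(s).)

U = -2047.7 kJ/mol

ΔHf° = 1·ΔHsub + 1·(ΣIE) + 1·D(Cl2) + 2·EA + U
-855.0 = 1·(+180.0) + 1·(+1468.1) + 1·(+242.6) + 2·(-349.0) + U
U = -855.0 − (+1192.7) = -2047.7 kJ/mol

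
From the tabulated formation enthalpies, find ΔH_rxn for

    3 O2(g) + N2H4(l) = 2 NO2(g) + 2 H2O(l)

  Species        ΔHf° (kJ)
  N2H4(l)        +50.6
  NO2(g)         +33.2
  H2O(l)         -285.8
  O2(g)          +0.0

ΔH_rxn = -555.8 kJ

Products: 2·(+33.2) + 2·(-285.8) = -505.2
Reactants: 3·(+0.0) + 1·(+50.6) = +50.6
ΔH_rxn = (-505.2) − (+50.6) = -555.8 kJ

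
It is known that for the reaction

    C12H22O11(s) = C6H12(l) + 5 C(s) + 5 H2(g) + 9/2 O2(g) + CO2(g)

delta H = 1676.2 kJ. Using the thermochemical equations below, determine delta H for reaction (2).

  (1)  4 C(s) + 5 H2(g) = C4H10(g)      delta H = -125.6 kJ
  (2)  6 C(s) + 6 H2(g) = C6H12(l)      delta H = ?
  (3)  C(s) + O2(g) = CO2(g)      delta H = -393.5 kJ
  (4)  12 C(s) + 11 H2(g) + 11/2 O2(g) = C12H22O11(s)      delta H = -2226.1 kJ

delta H = -156.4 kJ

(1): not needed.
(2) as written: contributes x
(3) as written: -393.5 kJ
(4) reversed: +2226.1 kJ
+1676.2 = (-393.5) + (+2226.1) + x
x = (+1676.2 − (+1832.6)) / (1) = -156.4 kJ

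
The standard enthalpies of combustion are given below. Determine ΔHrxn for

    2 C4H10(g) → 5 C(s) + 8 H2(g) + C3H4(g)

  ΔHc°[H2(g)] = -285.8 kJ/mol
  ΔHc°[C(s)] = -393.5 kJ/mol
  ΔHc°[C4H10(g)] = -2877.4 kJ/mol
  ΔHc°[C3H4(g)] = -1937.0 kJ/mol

Using ΔH = Σ nΔHc°(reactants) − Σ nΔHc°(products):
= [2·(-2877.4)] − [5·(-393.5) + 8·(-285.8) + 1·(-1937.0)]
= 436.1 kJ/mol

ΔHrxn = 436.1 kJ/mol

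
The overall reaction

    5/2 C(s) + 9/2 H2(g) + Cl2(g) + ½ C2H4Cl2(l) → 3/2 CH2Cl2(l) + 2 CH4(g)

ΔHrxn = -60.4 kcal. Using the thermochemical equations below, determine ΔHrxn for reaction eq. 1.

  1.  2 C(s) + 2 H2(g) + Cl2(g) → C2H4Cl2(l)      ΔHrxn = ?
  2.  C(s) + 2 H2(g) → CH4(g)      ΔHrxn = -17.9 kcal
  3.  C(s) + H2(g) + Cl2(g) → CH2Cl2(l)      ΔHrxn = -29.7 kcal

ΔHrxn = -39.9 kcal

eq. 1 reversed and × 1/2: contributes −1/2·x
eq. 2 × 2: (2)·(-17.9) = -35.8 kcal
eq. 3 × 3/2: (3/2)·(-29.7) = -44.55 kcal
-60.4 = (-35.8) + (-44.55) − 1/2·x
x = (-60.4 − (-80.35)) / (-1/2) = -39.9 kcal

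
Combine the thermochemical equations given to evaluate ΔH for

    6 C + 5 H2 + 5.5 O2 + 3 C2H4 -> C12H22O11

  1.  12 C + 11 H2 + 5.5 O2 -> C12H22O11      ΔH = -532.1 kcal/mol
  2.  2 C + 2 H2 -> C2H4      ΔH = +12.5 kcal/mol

eq. 1 as written: -532.1 kcal/mol
eq. 2 reversed and × 3: (-3)·(+12.5) = -37.5 kcal/mol
ΔH = (-532.1) + (-37.5) = -569.6 kcal/mol

ΔH = -569.6 kcal/mol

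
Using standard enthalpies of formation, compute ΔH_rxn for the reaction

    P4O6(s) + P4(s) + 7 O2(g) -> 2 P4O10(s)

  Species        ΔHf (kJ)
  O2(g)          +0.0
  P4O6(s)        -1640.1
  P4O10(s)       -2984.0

ΔH_rxn = -4327.9 kJ

Products: 2·(-2984.0) = -5968.0
Reactants: 1·(-1640.1) + 1·(+0.0) + 7·(+0.0) = -1640.1
ΔH_rxn = (-5968.0) − (-1640.1) = -4327.9 kJ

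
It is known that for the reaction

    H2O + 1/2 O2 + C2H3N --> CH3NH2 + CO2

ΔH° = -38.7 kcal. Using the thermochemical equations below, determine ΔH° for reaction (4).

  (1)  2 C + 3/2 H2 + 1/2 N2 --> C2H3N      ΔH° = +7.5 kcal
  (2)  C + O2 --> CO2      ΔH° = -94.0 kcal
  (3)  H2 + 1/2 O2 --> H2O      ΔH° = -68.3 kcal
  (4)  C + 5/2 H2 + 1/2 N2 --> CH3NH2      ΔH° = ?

(1) reversed: -7.5 kcal
(2) as written: -94.0 kcal
(3) reversed: +68.3 kcal
(4) as written: contributes x
-38.7 = (-7.5) + (-94.0) + (+68.3) + x
x = (-38.7 − (-33.2)) / (1) = -5.5 kcal

ΔH° = -5.5 kcal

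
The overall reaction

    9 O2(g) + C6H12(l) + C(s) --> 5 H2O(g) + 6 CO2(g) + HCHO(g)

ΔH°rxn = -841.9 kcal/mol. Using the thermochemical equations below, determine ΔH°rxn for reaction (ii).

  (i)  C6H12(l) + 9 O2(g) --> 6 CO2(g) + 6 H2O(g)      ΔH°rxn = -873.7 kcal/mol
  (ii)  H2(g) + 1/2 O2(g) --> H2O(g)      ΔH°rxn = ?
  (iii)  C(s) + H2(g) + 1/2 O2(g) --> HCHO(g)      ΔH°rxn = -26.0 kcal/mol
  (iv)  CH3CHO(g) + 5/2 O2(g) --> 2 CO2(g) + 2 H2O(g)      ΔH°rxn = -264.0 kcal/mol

(i) as written (C6H12(l) already on the reactant side): -873.7 kcal/mol
(ii) reversed: contributes −x
(iii) as written (HCHO(g) already on the product side): -26.0 kcal/mol
(iv): not needed (CH3CHO(g) appears nowhere else).
-841.9 = (-873.7) + (-26.0) − x
x = (-841.9 − (-899.7)) / (-1) = -57.8 kcal/mol

ΔH°rxn = -57.8 kcal/mol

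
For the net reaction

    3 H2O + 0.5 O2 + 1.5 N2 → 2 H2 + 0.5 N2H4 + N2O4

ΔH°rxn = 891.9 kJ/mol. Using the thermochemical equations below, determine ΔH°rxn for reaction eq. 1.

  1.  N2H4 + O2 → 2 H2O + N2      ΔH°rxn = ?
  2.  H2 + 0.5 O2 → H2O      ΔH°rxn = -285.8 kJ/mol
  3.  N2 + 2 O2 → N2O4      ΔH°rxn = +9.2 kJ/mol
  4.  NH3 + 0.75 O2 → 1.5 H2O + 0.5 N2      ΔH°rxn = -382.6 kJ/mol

ΔH°rxn = -622.2 kJ/mol

eq. 1 reversed and × 1/2 (reverse to put N2H4 on the product side; ×1/2 to match 1/2 N2H4 in the target): contributes −1/2·x
eq. 2 reversed and × 2 (H2 must end up as a product; scale by 2 for the 2 H2): (-2)·(-285.8) = +571.6 kJ/mol
eq. 3 as written (N2O4 already on the product side): +9.2 kJ/mol
eq. 4: not needed (NH3 appears nowhere else).
+891.9 = (+571.6) + (+9.2) − 1/2·x
x = (+891.9 − (+580.8)) / (-1/2) = -622.2 kJ/mol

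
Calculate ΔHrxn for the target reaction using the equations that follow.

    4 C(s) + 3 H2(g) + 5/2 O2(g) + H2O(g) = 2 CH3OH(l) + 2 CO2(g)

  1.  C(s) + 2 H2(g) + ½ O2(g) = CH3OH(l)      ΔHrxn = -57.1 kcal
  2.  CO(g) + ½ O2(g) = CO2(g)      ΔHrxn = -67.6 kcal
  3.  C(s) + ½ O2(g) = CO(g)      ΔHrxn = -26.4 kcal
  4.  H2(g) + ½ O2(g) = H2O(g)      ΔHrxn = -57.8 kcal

eq. 1 × 2 (×2 to match 2 CH3OH(l) in the target): (2)·(-57.1) = -114.2 kcal
eq. 2 × 2 (scale by 2 for the 2 CO2(g)): (2)·(-67.6) = -135.2 kcal
eq. 3 × 2: (2)·(-26.4) = -52.8 kcal
eq. 4 reversed (reverse to put H2O(g) on the reactant side): +57.8 kcal
ΔHrxn = (2)·(-57.1) + (2)·(-67.6) + (2)·(-26.4) + (-1)·(-57.8) = -244.4 kcal

ΔHrxn = -244.4 kcal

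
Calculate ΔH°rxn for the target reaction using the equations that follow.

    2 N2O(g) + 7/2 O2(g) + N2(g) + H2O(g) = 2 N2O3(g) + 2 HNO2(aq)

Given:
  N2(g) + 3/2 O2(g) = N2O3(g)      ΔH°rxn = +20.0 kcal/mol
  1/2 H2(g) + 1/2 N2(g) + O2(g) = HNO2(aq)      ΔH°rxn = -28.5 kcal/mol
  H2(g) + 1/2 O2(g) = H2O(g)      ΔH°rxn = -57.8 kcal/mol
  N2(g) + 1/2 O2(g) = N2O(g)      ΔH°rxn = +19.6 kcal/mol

ΔH°rxn = 1.6 kcal/mol

equation 1 × 2 (×2 to match 2 N2O3(g) in the target): (2)·(+20.0) = +40.0 kcal/mol
equation 2 × 2 (×2 to match 2 HNO2(aq) in the target): (2)·(-28.5) = -57.0 kcal/mol
equation 3 reversed (H2O(g) must end up as a reactant): +57.8 kcal/mol
equation 4 reversed and × 2 (N2O(g) must end up as a reactant; ×2 to match 2 N2O(g) in the target): (-2)·(+19.6) = -39.2 kcal/mol
ΔH°rxn = (2)·(+20.0) + (2)·(-28.5) + (-1)·(-57.8) + (-2)·(+19.6) = 1.6 kcal/mol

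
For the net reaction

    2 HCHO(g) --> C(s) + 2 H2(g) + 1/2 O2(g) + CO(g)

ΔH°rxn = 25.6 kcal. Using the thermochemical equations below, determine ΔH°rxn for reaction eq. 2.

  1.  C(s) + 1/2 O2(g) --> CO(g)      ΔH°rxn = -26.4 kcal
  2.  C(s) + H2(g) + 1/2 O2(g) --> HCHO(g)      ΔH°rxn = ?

ΔH°rxn = -26.0 kcal

eq. 1 as written (CO(g) already on the product side): -26.4 kcal
eq. 2 reversed and × 2 (reverse to put HCHO(g) on the reactant side; scale by 2 for the 2 HCHO(g)): contributes −2·x
+25.6 = (-26.4) − 2·x
x = (+25.6 − (-26.4)) / (-2) = -26.0 kcal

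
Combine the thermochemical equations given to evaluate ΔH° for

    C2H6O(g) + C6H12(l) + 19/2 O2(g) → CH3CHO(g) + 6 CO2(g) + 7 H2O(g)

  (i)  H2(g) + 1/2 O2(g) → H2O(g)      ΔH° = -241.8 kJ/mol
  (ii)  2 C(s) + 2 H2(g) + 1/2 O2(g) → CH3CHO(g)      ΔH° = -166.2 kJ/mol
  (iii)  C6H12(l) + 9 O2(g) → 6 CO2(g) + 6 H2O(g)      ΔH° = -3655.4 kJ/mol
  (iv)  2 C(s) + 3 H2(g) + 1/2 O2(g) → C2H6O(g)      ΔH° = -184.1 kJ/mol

(i) as written: -241.8 kJ/mol
(ii) as written: -166.2 kJ/mol
(iii) as written: -3655.4 kJ/mol
(iv) reversed: +184.1 kJ/mol
By Hess's law, ΔH° = (-241.8) + (-166.2) + (-3655.4) + (+184.1) = -3879.3 kJ/mol

ΔH° = -3879.3 kJ/mol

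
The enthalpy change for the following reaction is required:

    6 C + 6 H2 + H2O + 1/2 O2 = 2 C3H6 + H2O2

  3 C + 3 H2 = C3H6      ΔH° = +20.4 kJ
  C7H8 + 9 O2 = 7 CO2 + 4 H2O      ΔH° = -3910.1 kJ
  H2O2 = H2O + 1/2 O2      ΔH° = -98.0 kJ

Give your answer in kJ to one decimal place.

equation 1 × 2 (scale by 2 for the 2 C3H6): (2)·(+20.4) = +40.8 kJ
equation 2: not needed (C7H8 appears nowhere else).
equation 3 reversed (reverse to put H2O2 on the product side): +98.0 kJ
ΔH° = (+40.8) + (+98.0) = 138.8 kJ

ΔH° = 138.8 kJ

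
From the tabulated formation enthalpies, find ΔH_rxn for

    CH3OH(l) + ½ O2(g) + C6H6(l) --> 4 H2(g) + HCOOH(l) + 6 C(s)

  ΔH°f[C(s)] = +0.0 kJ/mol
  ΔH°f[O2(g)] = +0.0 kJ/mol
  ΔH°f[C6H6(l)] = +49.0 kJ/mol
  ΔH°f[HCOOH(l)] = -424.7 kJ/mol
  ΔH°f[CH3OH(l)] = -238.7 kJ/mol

ΔH_rxn = -235.0 kJ/mol

Products: 4·(+0.0) + 1·(-424.7) + 6·(+0.0) = -424.7
Reactants: 1·(-238.7) + 1/2·(+0.0) + 1·(+49.0) = -189.7
ΔH_rxn = (-424.7) − (-189.7) = -235.0 kJ/mol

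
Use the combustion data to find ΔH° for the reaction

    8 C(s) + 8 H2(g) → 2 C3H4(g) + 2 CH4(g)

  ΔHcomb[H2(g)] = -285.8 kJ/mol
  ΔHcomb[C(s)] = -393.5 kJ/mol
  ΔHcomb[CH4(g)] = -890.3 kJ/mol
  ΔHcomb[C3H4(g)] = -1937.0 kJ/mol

ΔH° = 220.2 kJ/mol

Using ΔH = Σ nΔHc°(reactants) − Σ nΔHc°(products):
= [8·(-393.5) + 8·(-285.8)] − [2·(-1937.0) + 2·(-890.3)]
= 220.2 kJ/mol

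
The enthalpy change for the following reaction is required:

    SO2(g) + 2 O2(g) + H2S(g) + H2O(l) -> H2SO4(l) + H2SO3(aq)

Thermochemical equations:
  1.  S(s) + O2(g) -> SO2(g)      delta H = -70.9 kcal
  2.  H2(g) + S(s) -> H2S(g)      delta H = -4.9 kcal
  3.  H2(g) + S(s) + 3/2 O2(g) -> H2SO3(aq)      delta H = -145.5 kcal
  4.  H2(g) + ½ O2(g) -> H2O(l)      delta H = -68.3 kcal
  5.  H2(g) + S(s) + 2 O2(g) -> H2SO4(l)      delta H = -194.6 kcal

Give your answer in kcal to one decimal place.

eq. 1 reversed (SO2(g) must end up as a reactant): +70.9 kcal
eq. 2 reversed (reverse to put H2S(g) on the reactant side): +4.9 kcal
eq. 3 as written (H2SO3(aq) already on the product side): -145.5 kcal
eq. 4 reversed (H2O(l) must end up as a reactant): +68.3 kcal
eq. 5 as written (H2SO4(l) already on the product side): -194.6 kcal
Summing the manipulated equations, delta H = (+70.9) + (+4.9) + (-145.5) + (+68.3) + (-194.6) = -196.0 kcal

delta H = -196.0 kcal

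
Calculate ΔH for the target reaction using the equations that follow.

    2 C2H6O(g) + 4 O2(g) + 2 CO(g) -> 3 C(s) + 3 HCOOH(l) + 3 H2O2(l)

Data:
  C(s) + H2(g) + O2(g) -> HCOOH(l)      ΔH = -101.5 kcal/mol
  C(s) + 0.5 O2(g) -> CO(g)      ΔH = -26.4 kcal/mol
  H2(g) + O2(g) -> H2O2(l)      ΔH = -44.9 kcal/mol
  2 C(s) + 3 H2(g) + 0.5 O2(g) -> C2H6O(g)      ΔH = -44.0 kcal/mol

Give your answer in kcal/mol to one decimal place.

equation 1 × 3 (×3 to match 3 HCOOH(l) in the target): (3)·(-101.5) = -304.5 kcal/mol
equation 2 reversed and × 2 (CO(g) must end up as a reactant; scale by 2 for the 2 CO(g)): (-2)·(-26.4) = +52.8 kcal/mol
equation 3 × 3 (scale by 3 for the 3 H2O2(l)): (3)·(-44.9) = -134.7 kcal/mol
equation 4 reversed and × 2 (C2H6O(g) must end up as a reactant; scale by 2 for the 2 C2H6O(g)): (-2)·(-44.0) = +88.0 kcal/mol
Since enthalpy is a state function, ΔH = (-304.5) + (+52.8) + (-134.7) + (+88.0) = -298.4 kcal/mol

ΔH = -298.4 kcal/mol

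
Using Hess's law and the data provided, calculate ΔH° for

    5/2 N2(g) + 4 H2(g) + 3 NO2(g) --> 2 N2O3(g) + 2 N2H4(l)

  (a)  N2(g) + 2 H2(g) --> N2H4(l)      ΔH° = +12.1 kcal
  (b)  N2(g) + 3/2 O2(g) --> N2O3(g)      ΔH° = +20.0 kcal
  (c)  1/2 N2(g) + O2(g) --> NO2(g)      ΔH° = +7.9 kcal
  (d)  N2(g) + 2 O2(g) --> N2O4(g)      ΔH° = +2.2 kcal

(a) × 2 (scale by 2 for the 2 N2H4(l)): (2)·(+12.1) = +24.2 kcal
(b) × 2 (×2 to match 2 N2O3(g) in the target): (2)·(+20.0) = +40.0 kcal
(c) reversed and × 3 (reverse to put NO2(g) on the reactant side; ×3 to match 3 NO2(g) in the target): (-3)·(+7.9) = -23.7 kcal
(d): not needed (N2O4(g) appears nowhere else).
ΔH° = (+24.2) + (+40.0) + (-23.7) = 40.5 kcal

ΔH° = 40.5 kcal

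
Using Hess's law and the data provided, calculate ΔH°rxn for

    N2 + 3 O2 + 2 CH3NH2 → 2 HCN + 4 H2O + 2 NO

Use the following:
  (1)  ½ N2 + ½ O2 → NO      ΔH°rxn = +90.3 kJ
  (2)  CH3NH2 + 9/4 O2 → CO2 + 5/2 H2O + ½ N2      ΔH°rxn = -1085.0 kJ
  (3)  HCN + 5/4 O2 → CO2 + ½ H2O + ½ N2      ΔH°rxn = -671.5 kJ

ΔH°rxn = -646.4 kJ

(1) × 2 (scale by 2 for the 2 NO): (2)·(+90.3) = +180.6 kJ
(2) × 2 (×2 to match 2 CH3NH2 in the target): (2)·(-1085.0) = -2170.0 kJ
(3) reversed and × 2 (reverse to put HCN on the product side; scale by 2 for the 2 HCN): (-2)·(-671.5) = +1343.0 kJ
ΔH°rxn = (2)·(+90.3) + (2)·(-1085.0) + (-2)·(-671.5) = -646.4 kJ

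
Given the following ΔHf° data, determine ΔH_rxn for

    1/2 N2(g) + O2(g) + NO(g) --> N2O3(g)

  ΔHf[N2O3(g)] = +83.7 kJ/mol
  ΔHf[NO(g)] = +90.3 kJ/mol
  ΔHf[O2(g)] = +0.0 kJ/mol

ΔH_rxn = -6.6 kJ/mol

Products: 1·(+83.7) = +83.7
Reactants: 1/2·(+0.0) + 1·(+0.0) + 1·(+90.3) = +90.3
ΔH_rxn = (+83.7) − (+90.3) = -6.6 kJ/mol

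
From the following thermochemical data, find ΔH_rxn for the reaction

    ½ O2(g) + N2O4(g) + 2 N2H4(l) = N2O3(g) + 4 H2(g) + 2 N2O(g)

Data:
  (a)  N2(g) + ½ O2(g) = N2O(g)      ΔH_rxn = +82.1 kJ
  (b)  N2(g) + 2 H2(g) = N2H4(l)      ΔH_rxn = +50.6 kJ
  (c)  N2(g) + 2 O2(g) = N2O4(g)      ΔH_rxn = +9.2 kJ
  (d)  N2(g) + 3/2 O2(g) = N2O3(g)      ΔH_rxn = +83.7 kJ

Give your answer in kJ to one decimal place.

ΔH_rxn = 137.5 kJ

(a) × 2 (scale by 2 for the 2 N2O(g)): (2)·(+82.1) = +164.2 kJ
(b) reversed and × 2 (N2H4(l) must end up as a reactant; scale by 2 for the 2 N2H4(l)): (-2)·(+50.6) = -101.2 kJ
(c) reversed (reverse to put N2O4(g) on the reactant side): -9.2 kJ
(d) as written (N2O3(g) already on the product side): +83.7 kJ
By Hess's law, ΔH_rxn = (2)·(+82.1) + (-2)·(+50.6) + (-1)·(+9.2) + (1)·(+83.7) = 137.5 kJ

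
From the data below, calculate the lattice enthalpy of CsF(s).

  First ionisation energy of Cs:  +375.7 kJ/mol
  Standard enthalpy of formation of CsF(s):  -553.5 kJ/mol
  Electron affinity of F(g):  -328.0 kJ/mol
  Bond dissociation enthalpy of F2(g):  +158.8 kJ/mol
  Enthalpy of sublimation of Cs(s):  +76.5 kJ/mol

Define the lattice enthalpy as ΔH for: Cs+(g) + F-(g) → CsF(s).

U = -757.1 kJ/mol

ΔHf° = 1·ΔHsub + 1·(ΣIE) + 1/2·D(F2) + 1·EA + U
-553.5 = 1·(+76.5) + 1·(+375.7) + 1/2·(+158.8) + 1·(-328.0) + U
U = -553.5 − (+203.6) = -757.1 kJ/mol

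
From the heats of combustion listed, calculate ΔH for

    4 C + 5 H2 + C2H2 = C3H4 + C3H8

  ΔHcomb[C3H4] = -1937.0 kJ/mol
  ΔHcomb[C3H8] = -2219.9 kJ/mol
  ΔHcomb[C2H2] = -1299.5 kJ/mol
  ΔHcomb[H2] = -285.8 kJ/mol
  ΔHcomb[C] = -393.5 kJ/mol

ΔH = -145.6 kJ/mol

Using ΔH = Σ nΔHc°(reactants) − Σ nΔHc°(products):
= [4·(-393.5) + 5·(-285.8) + 1·(-1299.5)] − [1·(-1937.0) + 1·(-2219.9)]
= -145.6 kJ/mol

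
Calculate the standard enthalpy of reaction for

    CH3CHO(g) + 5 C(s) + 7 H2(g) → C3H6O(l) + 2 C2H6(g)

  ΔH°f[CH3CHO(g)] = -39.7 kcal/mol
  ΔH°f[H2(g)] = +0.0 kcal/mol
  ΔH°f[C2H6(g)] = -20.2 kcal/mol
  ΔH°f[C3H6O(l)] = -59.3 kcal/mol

ΔH_rxn = -60.0 kcal/mol

Products: 1·(-59.3) + 2·(-20.2) = -99.7
Reactants: 1·(-39.7) + 5·(+0.0) + 7·(+0.0) = -39.7
ΔH_rxn = (-99.7) − (-39.7) = -60.0 kcal/mol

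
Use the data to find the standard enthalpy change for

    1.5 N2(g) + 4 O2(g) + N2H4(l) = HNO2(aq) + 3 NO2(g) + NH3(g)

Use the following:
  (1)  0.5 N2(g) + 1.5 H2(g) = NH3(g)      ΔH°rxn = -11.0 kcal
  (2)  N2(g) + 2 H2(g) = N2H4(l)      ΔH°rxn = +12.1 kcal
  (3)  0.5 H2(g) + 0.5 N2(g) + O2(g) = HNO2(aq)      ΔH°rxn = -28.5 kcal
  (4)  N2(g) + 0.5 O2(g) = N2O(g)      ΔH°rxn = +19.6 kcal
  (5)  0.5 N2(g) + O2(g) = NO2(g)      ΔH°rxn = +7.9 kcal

ΔH°rxn = -27.9 kcal

(1) as written (NH3(g) already on the product side): -11.0 kcal
(2) reversed (N2H4(l) must end up as a reactant): -12.1 kcal
(3) as written (HNO2(aq) already on the product side): -28.5 kcal
(4): not needed (N2O(g) appears nowhere else).
(5) × 3 (×3 to match 3 NO2(g) in the target): (3)·(+7.9) = +23.7 kcal
ΔH°rxn = (-11.0) + (-12.1) + (-28.5) + (+23.7) = -27.9 kcal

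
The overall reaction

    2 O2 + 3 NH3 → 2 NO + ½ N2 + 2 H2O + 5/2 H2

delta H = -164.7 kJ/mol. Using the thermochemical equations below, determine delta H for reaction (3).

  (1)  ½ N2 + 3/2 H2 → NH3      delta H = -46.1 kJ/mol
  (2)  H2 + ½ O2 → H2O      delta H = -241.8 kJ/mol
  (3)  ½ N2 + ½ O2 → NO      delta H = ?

(1) reversed and × 3: (-3)·(-46.1) = +138.3 kJ/mol
(2) × 2: (2)·(-241.8) = -483.6 kJ/mol
(3) × 2: contributes 2·x
-164.7 = (+138.3) + (-483.6) + 2·x
x = (-164.7 − (-345.3)) / (2) = 90.3 kJ/mol

delta H = 90.3 kJ/mol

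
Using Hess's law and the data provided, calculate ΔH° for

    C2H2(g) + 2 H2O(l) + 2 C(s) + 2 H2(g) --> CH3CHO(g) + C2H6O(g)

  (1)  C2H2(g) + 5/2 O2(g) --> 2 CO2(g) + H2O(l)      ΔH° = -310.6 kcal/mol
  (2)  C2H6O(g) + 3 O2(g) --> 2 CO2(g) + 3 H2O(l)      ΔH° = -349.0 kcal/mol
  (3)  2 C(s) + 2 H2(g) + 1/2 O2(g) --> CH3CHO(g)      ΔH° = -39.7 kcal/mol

ΔH° = -1.3 kcal/mol

(1) as written (C2H2(g) already on the reactant side): -310.6 kcal/mol
(2) reversed (C2H6O(g) must end up as a product): +349.0 kcal/mol
(3) as written (CH3CHO(g) already on the product side): -39.7 kcal/mol
Summing the manipulated equations, ΔH° = (1)·(-310.6) + (-1)·(-349.0) + (1)·(-39.7) = -1.3 kcal/mol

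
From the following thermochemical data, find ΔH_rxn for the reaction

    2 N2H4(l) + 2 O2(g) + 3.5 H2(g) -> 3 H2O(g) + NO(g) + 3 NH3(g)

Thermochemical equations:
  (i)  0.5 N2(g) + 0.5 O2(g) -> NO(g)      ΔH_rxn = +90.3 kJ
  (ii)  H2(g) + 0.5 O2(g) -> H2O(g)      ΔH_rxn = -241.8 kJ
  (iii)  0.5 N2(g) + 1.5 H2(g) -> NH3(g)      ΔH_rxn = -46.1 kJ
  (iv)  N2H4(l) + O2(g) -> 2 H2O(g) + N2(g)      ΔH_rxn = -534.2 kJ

ΔH_rxn = -874.6 kJ

(i) as written: +90.3 kJ
(ii) reversed: +241.8 kJ
(iii) × 3: (3)·(-46.1) = -138.3 kJ
(iv) × 2: (2)·(-534.2) = -1068.4 kJ
By Hess's law, ΔH_rxn = (+90.3) + (+241.8) + (-138.3) + (-1068.4) = -874.6 kJ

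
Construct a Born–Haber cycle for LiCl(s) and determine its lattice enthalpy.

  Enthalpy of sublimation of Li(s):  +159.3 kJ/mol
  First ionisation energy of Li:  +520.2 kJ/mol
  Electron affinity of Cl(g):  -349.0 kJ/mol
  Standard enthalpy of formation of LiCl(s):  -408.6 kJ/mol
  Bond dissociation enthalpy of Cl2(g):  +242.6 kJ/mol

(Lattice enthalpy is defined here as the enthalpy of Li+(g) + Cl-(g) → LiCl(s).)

ΔHf° = 1·ΔHsub + 1·(ΣIE) + 1/2·D(Cl2) + 1·EA + U
-408.6 = 1·(+159.3) + 1·(+520.2) + 1/2·(+242.6) + 1·(-349.0) + U
U = -408.6 − (+451.8) = -860.4 kJ/mol

U = -860.4 kJ/mol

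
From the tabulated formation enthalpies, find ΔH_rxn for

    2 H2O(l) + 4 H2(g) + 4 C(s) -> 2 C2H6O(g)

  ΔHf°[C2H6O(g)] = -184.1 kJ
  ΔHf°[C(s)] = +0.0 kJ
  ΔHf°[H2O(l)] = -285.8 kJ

ΔH_rxn = 203.4 kJ

ΔH°rxn = Σ nΔHf°(products) − Σ nΔHf°(reactants).
Products: 2·(-184.1) = -368.2
Reactants: 2·(-285.8) + 4·(+0.0) + 4·(+0.0) = -571.6
ΔH_rxn = (-368.2) − (-571.6) = 203.4 kJ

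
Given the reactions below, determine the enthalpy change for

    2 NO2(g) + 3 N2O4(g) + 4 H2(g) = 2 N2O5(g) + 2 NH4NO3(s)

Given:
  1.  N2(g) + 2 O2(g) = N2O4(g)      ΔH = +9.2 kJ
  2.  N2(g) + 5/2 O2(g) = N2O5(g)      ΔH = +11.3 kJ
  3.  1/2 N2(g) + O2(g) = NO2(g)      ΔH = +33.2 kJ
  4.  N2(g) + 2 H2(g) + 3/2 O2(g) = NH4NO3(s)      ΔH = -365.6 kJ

eq. 1 reversed and × 3 (reverse to put N2O4(g) on the reactant side; scale by 3 for the 3 N2O4(g)): (-3)·(+9.2) = -27.6 kJ
eq. 2 × 2 (scale by 2 for the 2 N2O5(g)): (2)·(+11.3) = +22.6 kJ
eq. 3 reversed and × 2 (reverse to put NO2(g) on the reactant side; ×2 to match 2 NO2(g) in the target): (-2)·(+33.2) = -66.4 kJ
eq. 4 × 2 (×2 to match 2 NH4NO3(s) in the target): (2)·(-365.6) = -731.2 kJ
ΔH = (-3)·(+9.2) + (2)·(+11.3) + (-2)·(+33.2) + (2)·(-365.6) = -802.6 kJ

ΔH = -802.6 kJ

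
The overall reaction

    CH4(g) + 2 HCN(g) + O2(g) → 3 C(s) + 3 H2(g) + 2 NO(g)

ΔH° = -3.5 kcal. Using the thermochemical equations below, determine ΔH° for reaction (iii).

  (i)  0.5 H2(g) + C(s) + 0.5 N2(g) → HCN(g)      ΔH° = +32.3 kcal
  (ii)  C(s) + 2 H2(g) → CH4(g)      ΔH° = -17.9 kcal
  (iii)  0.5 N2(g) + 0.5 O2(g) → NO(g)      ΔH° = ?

(i) reversed and × 2: (-2)·(+32.3) = -64.6 kcal
(ii) reversed: +17.9 kcal
(iii) × 2: contributes 2·x
-3.5 = (-64.6) + (+17.9) + 2·x
x = (-3.5 − (-46.7)) / (2) = 21.6 kcal

ΔH° = 21.6 kcal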